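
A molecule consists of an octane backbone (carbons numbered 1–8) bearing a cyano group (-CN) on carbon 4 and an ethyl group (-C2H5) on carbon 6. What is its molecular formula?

C11H21N

Atom tally by fragment:
  CH3 → C:1 H:3
  CH2 → C:1 H:2
  CH2 → C:1 H:2
  CH(CN) → C:2 H:1 N:1
  CH2 → C:1 H:2
  CH(C2H5) → C:3 H:6
  CH2 → C:1 H:2
  CH3 → C:1 H:3
Element totals:
  C: 11
  H: 21
  N: 1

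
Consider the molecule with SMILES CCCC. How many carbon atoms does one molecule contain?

Atom tally by fragment:
  CH3 → C:1 H:3
  CH2 → C:1 H:2
  CH2 → C:1 H:2
  CH3 → C:1 H:3
Element totals:
  C: 4
  H: 10

4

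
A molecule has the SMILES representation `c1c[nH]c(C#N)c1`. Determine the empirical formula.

Atom tally by fragment:
  pyrrole ring core → C:4 H:5 N:1
  (− 1 ring H displaced by substituents)
  + CN → C:1 N:1
Element totals:
  C: 5
  H: 4
  N: 2
Molecular formula: C5H4N2.
gcd of subscripts (5, 4, 2) = 1, so the empirical formula equals the molecular formula.

C5H4N2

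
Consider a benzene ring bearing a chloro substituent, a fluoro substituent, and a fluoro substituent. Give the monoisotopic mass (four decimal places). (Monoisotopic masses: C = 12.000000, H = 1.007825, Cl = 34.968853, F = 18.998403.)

Atom tally by fragment:
  benzene ring core → C:6 H:6
  (− 3 ring H displaced by substituents)
  + Cl → Cl:1
  + F → F:1
  + F → F:1
Element totals:
  C: 6
  H: 3
  Cl: 1
  F: 2
Molecular formula: C6H3ClF2.
  M = 6(12.0) + 3(1.007825) + 34.968853 + 2(18.998403)
    = 72.000000 + 3.023475 + 34.968853 + 37.996806 = 147.989134

147.9891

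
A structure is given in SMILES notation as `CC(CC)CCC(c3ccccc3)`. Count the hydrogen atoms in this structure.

Atom tally by fragment:
  CH3 → C:1 H:3
  CH(C2H5) → C:3 H:6
  CH2 → C:1 H:2
  CH2 → C:1 H:2
  CH2C6H5 → C:7 H:7
Element totals:
  C: 13
  H: 20

20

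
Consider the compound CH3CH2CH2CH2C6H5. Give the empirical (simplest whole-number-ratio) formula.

C5H7

Atom tally by fragment:
  CH3 → C:1 H:3
  CH2 → C:1 H:2
  CH2 → C:1 H:2
  CH2C6H5 → C:7 H:7
Element totals:
  C: 10
  H: 14
Molecular formula: C10H14.
gcd of subscripts = 2; dividing each by 2:
  C: 10/2 = 5
  H: 14/2 = 7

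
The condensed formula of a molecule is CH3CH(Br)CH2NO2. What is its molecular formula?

C3H6BrNO2

Atom tally by fragment:
  CH3 → C:1 H:3
  CH(Br) → C:1 H:1 Br:1
  CH2NO2 → C:1 H:2 N:1 O:2
Element totals:
  C: 3
  H: 6
  Br: 1
  N: 1
  O: 2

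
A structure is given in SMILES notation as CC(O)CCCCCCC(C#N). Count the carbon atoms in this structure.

Atom tally by fragment:
  CH3 → C:1 H:3
  CH(OH) → C:1 H:2 O:1
  CH2 → C:1 H:2
  CH2 → C:1 H:2
  CH2 → C:1 H:2
  CH2 → C:1 H:2
  CH2 → C:1 H:2
  CH2 → C:1 H:2
  CH2CN → C:2 H:2 N:1
Element totals:
  C: 10
  H: 19
  N: 1
  O: 1

10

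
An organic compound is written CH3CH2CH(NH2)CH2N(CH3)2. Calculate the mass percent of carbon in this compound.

62.01%

Atom tally by fragment:
  CH3 → C:1 H:3
  CH2 → C:1 H:2
  CH(NH2) → C:1 H:3 N:1
  CH2N(CH3)2 → C:3 H:8 N:1
Element totals:
  C: 6
  H: 16
  N: 2
Molecular formula: C6H16N2.
Molar mass = 116.208 g/mol.
Mass from C: 6 × 12.011 = 72.066 g/mol.
%C = 72.066 / 116.208 × 100 = 62.01%.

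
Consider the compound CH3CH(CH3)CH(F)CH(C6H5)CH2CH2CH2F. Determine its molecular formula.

C14H20F2

Atom tally by fragment:
  CH3 → C:1 H:3
  CH(CH3) → C:2 H:4
  CH(F) → C:1 H:1 F:1
  CH(C6H5) → C:7 H:6
  CH2 → C:1 H:2
  CH2 → C:1 H:2
  CH2F → C:1 H:2 F:1
Element totals:
  C: 14
  H: 20
  F: 2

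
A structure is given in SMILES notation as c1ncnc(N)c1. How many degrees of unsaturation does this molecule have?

Atom tally by fragment:
  pyrimidine ring core → C:4 H:4 N:2
  (− 1 ring H displaced by substituents)
  + NH2 → N:1 H:2
Element totals:
  C: 4
  H: 5
  N: 3
Molecular formula: C4H5N3.
DoU = (2C + 2 + N − H − X) / 2 = (2·4 + 2 + 3 − 5 − 0) / 2 = 4.

4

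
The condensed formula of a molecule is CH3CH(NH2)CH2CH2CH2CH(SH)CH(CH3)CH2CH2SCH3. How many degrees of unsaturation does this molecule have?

Element totals:
  C: 11
  H: 25
  N: 1
  S: 2
Molecular formula: C11H25NS2.
DoU = (2C + 2 + N − H − X) / 2 = (2·11 + 2 + 1 − 25 − 0) / 2 = 0.

0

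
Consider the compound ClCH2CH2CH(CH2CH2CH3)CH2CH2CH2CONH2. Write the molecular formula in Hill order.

C10H20ClNO

Element totals:
  C: 10
  H: 20
  Cl: 1
  N: 1
  O: 1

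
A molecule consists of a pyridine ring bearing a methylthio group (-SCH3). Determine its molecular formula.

Atom tally by fragment:
  pyridine ring core → C:5 H:5 N:1
  (− 1 ring H displaced by substituents)
  + SCH3 → C:1 H:3 S:1
Element totals:
  C: 6
  H: 7
  N: 1
  S: 1

C6H7NS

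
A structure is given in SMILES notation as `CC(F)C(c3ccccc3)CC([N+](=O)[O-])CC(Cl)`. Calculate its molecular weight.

Atom tally by fragment:
  CH3 → C:1 H:3
  CH(F) → C:1 H:1 F:1
  CH(C6H5) → C:7 H:6
  CH2 → C:1 H:2
  CH(NO2) → C:1 H:1 N:1 O:2
  CH2 → C:1 H:2
  CH2Cl → C:1 H:2 Cl:1
Element totals:
  C: 13
  H: 17
  Cl: 1
  F: 1
  N: 1
  O: 2
Molecular formula: C13H17ClFNO2.
  M = 13(12.011) + 17(1.008) + 35.45 + 18.998 + 14.007 + 2(15.999)
    = 156.143 + 17.136 + 35.450 + 18.998 + 14.007 + 31.998 = 273.732

273.73 g/mol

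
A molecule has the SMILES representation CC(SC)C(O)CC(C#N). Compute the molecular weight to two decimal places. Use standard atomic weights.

Atom tally by fragment:
  CH3 → C:1 H:3
  CH(SCH3) → C:2 H:4 S:1
  CH(OH) → C:1 H:2 O:1
  CH2 → C:1 H:2
  CH2CN → C:2 H:2 N:1
Element totals:
  C: 7
  H: 13
  N: 1
  O: 1
  S: 1
Molecular formula: C7H13NOS.
  M = 7(12.011) + 13(1.008) + 14.007 + 15.999 + 32.06
    = 84.077 + 13.104 + 14.007 + 15.999 + 32.060 = 159.247

159.25 g/mol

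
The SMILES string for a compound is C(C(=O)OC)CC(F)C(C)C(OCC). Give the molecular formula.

Atom tally by fragment:
  CH3OOCCH2 → C:3 H:5 O:2
  CH2 → C:1 H:2
  CH(F) → C:1 H:1 F:1
  CH(CH3) → C:2 H:4
  CH2OC2H5 → C:3 H:7 O:1
Element totals:
  C: 10
  H: 19
  F: 1
  O: 3

C10H19FO3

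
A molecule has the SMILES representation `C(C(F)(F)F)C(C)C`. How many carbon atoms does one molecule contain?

5

Atom tally by fragment:
  F3CCH2 → C:2 H:2 F:3
  CH(CH3) → C:2 H:4
  CH3 → C:1 H:3
Element totals:
  C: 5
  H: 9
  F: 3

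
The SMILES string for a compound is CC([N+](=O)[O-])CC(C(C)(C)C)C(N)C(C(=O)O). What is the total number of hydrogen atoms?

Atom tally by fragment:
  CH3 → C:1 H:3
  CH(NO2) → C:1 H:1 N:1 O:2
  CH2 → C:1 H:2
  CH(C(CH3)3) → C:5 H:10
  CH(NH2) → C:1 H:3 N:1
  CH2COOH → C:2 H:3 O:2
Element totals:
  C: 11
  H: 22
  N: 2
  O: 4

22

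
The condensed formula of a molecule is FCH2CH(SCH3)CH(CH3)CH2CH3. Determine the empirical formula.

Atom tally by fragment:
  FCH2 → C:1 H:2 F:1
  CH(SCH3) → C:2 H:4 S:1
  CH(CH3) → C:2 H:4
  CH2 → C:1 H:2
  CH3 → C:1 H:3
Element totals:
  C: 7
  H: 15
  F: 1
  S: 1
Molecular formula: C7H15FS.
gcd of subscripts (7, 1, 15, 1) = 1, so the empirical formula equals the molecular formula.

C7H15FS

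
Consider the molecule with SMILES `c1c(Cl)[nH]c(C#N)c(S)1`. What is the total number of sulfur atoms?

Atom tally by fragment:
  pyrrole ring core → C:4 H:5 N:1
  (− 3 ring H displaced by substituents)
  + Cl → Cl:1
  + CN → C:1 N:1
  + SH → S:1 H:1
Element totals:
  C: 5
  H: 3
  Cl: 1
  N: 2
  S: 1

1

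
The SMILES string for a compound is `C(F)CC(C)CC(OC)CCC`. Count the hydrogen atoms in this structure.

Atom tally by fragment:
  FCH2 → C:1 H:2 F:1
  CH2 → C:1 H:2
  CH(CH3) → C:2 H:4
  CH2 → C:1 H:2
  CH(OCH3) → C:2 H:4 O:1
  CH2 → C:1 H:2
  CH2 → C:1 H:2
  CH3 → C:1 H:3
Element totals:
  C: 10
  H: 21
  F: 1
  O: 1

21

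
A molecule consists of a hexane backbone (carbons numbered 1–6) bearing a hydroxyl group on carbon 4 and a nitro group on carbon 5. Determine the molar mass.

147.17 g/mol

Atom tally by fragment:
  CH3 → C:1 H:3
  CH2 → C:1 H:2
  CH2 → C:1 H:2
  CH(OH) → C:1 H:2 O:1
  CH(NO2) → C:1 H:1 N:1 O:2
  CH3 → C:1 H:3
Element totals:
  C: 6
  H: 13
  N: 1
  O: 3
Molecular formula: C6H13NO3.
  M = 6(12.011) + 13(1.008) + 14.007 + 3(15.999)
    = 72.066 + 13.104 + 14.007 + 47.997 = 147.174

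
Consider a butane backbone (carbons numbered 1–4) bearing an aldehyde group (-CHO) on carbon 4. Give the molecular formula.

C5H10O

Atom tally by fragment:
  CH3 → C:1 H:3
  CH2 → C:1 H:2
  CH2 → C:1 H:2
  CH2CHO → C:2 H:3 O:1
Element totals:
  C: 5
  H: 10
  O: 1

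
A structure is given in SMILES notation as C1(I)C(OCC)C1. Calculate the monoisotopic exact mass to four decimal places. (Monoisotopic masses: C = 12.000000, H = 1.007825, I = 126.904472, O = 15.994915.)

Atom tally by fragment:
  cyclopropane ring core → C:3 H:6
  (− 2 ring H displaced by substituents)
  + I → I:1
  + OC2H5 → C:2 H:5 O:1
Element totals:
  C: 5
  H: 9
  I: 1
  O: 1
Molecular formula: C5H9IO.
  M = 5(12.0) + 9(1.007825) + 126.904472 + 15.994915
    = 60.000000 + 9.070425 + 126.904472 + 15.994915 = 211.969812

211.9698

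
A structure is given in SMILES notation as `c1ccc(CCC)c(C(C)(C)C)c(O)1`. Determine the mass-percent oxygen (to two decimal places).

8.32%

Atom tally by fragment:
  benzene ring core → C:6 H:6
  (− 3 ring H displaced by substituents)
  + CH2CH2CH3 → C:3 H:7
  + C(CH3)3 → C:4 H:9
  + OH → O:1 H:1
Element totals:
  C: 13
  H: 20
  O: 1
Molecular formula: C13H20O.
Molar mass = 192.302 g/mol.
Mass from O: 1 × 15.999 = 15.999 g/mol.
%O = 15.999 / 192.302 × 100 = 8.32%.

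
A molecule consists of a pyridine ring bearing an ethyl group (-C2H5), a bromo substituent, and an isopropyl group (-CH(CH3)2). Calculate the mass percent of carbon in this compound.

Atom tally by fragment:
  pyridine ring core → C:5 H:5 N:1
  (− 3 ring H displaced by substituents)
  + C2H5 → C:2 H:5
  + Br → Br:1
  + CH(CH3)2 → C:3 H:7
Element totals:
  C: 10
  H: 14
  Br: 1
  N: 1
Molecular formula: C10H14BrN.
Molar mass = 228.133 g/mol.
Mass from C: 10 × 12.011 = 120.110 g/mol.
%C = 120.110 / 228.133 × 100 = 52.65%.

52.65%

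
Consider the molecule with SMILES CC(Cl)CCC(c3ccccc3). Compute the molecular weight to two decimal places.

182.69 g/mol

Atom tally by fragment:
  CH3 → C:1 H:3
  CH(Cl) → C:1 H:1 Cl:1
  CH2 → C:1 H:2
  CH2 → C:1 H:2
  CH2C6H5 → C:7 H:7
Element totals:
  C: 11
  H: 15
  Cl: 1
Molecular formula: C11H15Cl.
  M = 11(12.011) + 15(1.008) + 35.45
    = 132.121 + 15.120 + 35.450 = 182.691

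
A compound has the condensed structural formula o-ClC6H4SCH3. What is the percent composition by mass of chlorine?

Atom tally by fragment:
  benzene ring core → C:6 H:6
  (− 2 ring H displaced by substituents)
  + Cl → Cl:1
  + SCH3 → C:1 H:3 S:1
Element totals:
  C: 7
  H: 7
  Cl: 1
  S: 1
Molecular formula: C7H7ClS.
Molar mass = 158.643 g/mol.
Mass from Cl: 1 × 35.45 = 35.450 g/mol.
%Cl = 35.450 / 158.643 × 100 = 22.35%.

22.35%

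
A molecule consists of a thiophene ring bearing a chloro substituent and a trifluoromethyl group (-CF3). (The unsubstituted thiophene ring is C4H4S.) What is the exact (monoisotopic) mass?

185.9518

Atom tally by fragment:
  thiophene ring core → C:4 H:4 S:1
  (− 2 ring H displaced by substituents)
  + Cl → Cl:1
  + CF3 → C:1 F:3
Element totals:
  C: 5
  H: 2
  Cl: 1
  F: 3
  S: 1
Molecular formula: C5H2ClF3S.
  M = 5(12.0) + 2(1.007825) + 34.968853 + 3(18.998403) + 31.972071
    = 60.000000 + 2.015650 + 34.968853 + 56.995209 + 31.972071 = 185.951783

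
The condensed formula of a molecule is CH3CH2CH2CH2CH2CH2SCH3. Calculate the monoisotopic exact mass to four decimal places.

132.0973

Element totals:
  C: 7
  H: 16
  S: 1
Molecular formula: C7H16S.
  M = 7(12.0) + 16(1.007825) + 31.972071
    = 84.000000 + 16.125200 + 31.972071 = 132.097271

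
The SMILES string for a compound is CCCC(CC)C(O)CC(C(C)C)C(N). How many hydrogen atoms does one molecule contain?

Atom tally by fragment:
  CH3 → C:1 H:3
  CH2 → C:1 H:2
  CH2 → C:1 H:2
  CH(C2H5) → C:3 H:6
  CH(OH) → C:1 H:2 O:1
  CH2 → C:1 H:2
  CH(CH(CH3)2) → C:4 H:8
  CH2NH2 → C:1 H:4 N:1
Element totals:
  C: 13
  H: 29
  N: 1
  O: 1

29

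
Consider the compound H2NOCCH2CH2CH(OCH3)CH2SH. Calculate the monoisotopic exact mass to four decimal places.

Atom tally by fragment:
  H2NOCCH2 → C:2 H:4 O:1 N:1
  CH2 → C:1 H:2
  CH(OCH3) → C:2 H:4 O:1
  CH2SH → C:1 H:3 S:1
Element totals:
  C: 6
  H: 13
  N: 1
  O: 2
  S: 1
Molecular formula: C6H13NO2S.
  M = 6(12.0) + 13(1.007825) + 14.003074 + 2(15.994915) + 31.972071
    = 72.000000 + 13.101725 + 14.003074 + 31.989830 + 31.972071 = 163.066700

163.0667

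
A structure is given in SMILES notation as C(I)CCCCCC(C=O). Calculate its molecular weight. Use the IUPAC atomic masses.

Atom tally by fragment:
  ICH2 → C:1 H:2 I:1
  CH2 → C:1 H:2
  CH2 → C:1 H:2
  CH2 → C:1 H:2
  CH2 → C:1 H:2
  CH2 → C:1 H:2
  CH2CHO → C:2 H:3 O:1
Element totals:
  C: 8
  H: 15
  I: 1
  O: 1
Molecular formula: C8H15IO.
  M = 8(12.011) + 15(1.008) + 126.904 + 15.999
    = 96.088 + 15.120 + 126.904 + 15.999 = 254.111

254.11 g/mol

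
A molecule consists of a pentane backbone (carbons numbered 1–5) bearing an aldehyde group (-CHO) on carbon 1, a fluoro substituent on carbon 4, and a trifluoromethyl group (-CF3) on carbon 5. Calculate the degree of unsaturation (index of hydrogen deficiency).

1

Atom tally by fragment:
  OHCCH2 → C:2 H:3 O:1
  CH2 → C:1 H:2
  CH2 → C:1 H:2
  CH(F) → C:1 H:1 F:1
  CH2CF3 → C:2 H:2 F:3
Element totals:
  C: 7
  H: 10
  F: 4
  O: 1
Molecular formula: C7H10F4O.
DoU = (2C + 2 + N − H − X) / 2 = (2·7 + 2 + 0 − 10 − 4) / 2 = 1.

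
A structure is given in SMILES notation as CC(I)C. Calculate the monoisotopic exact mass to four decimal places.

169.9592

Atom tally by fragment:
  CH3 → C:1 H:3
  CH(I) → C:1 H:1 I:1
  CH3 → C:1 H:3
Element totals:
  C: 3
  H: 7
  I: 1
Molecular formula: C3H7I.
  M = 3(12.0) + 7(1.007825) + 126.904472
    = 36.000000 + 7.054775 + 126.904472 = 169.959247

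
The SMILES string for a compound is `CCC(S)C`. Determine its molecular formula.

C4H10S

Atom tally by fragment:
  CH3 → C:1 H:3
  CH2 → C:1 H:2
  CH(SH) → C:1 H:2 S:1
  CH3 → C:1 H:3
Element totals:
  C: 4
  H: 10
  S: 1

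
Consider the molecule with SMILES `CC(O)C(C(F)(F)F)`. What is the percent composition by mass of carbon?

Atom tally by fragment:
  CH3 → C:1 H:3
  CH(OH) → C:1 H:2 O:1
  CH2CF3 → C:2 H:2 F:3
Element totals:
  C: 4
  H: 7
  F: 3
  O: 1
Molecular formula: C4H7F3O.
Molar mass = 128.093 g/mol.
Mass from C: 4 × 12.011 = 48.044 g/mol.
%C = 48.044 / 128.093 × 100 = 37.51%.

37.51%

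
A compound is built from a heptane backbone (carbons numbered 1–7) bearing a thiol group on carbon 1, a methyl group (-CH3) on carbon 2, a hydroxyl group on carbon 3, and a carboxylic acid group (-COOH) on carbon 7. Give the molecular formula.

Atom tally by fragment:
  HSCH2 → C:1 H:3 S:1
  CH(CH3) → C:2 H:4
  CH(OH) → C:1 H:2 O:1
  CH2 → C:1 H:2
  CH2 → C:1 H:2
  CH2 → C:1 H:2
  CH2COOH → C:2 H:3 O:2
Element totals:
  C: 9
  H: 18
  O: 3
  S: 1

C9H18O3S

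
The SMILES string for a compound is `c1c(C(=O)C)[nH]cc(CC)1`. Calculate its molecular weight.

137.18 g/mol

Atom tally by fragment:
  pyrrole ring core → C:4 H:5 N:1
  (− 2 ring H displaced by substituents)
  + COCH3 → C:2 H:3 O:1
  + C2H5 → C:2 H:5
Element totals:
  C: 8
  H: 11
  N: 1
  O: 1
Molecular formula: C8H11NO.
  M = 8(12.011) + 11(1.008) + 14.007 + 15.999
    = 96.088 + 11.088 + 14.007 + 15.999 = 137.182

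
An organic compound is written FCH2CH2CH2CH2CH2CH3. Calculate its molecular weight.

Element totals:
  C: 6
  H: 13
  F: 1
Molecular formula: C6H13F.
  M = 6(12.011) + 13(1.008) + 18.998
    = 72.066 + 13.104 + 18.998 = 104.168

104.17 g/mol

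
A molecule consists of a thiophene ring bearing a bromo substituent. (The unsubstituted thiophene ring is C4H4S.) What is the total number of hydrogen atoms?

Atom tally by fragment:
  thiophene ring core → C:4 H:4 S:1
  (− 1 ring H displaced by substituents)
  + Br → Br:1
Element totals:
  C: 4
  H: 3
  Br: 1
  S: 1

3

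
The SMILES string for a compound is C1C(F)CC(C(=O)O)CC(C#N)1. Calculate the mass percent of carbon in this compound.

56.14%

Atom tally by fragment:
  cyclohexane ring core → C:6 H:12
  (− 3 ring H displaced by substituents)
  + F → F:1
  + COOH → C:1 H:1 O:2
  + CN → C:1 N:1
Element totals:
  C: 8
  H: 10
  F: 1
  N: 1
  O: 2
Molecular formula: C8H10FNO2.
Molar mass = 171.171 g/mol.
Mass from C: 8 × 12.011 = 96.088 g/mol.
%C = 96.088 / 171.171 × 100 = 56.14%.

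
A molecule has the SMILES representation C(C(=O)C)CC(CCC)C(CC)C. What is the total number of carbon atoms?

12

Atom tally by fragment:
  CH3COCH2 → C:3 H:5 O:1
  CH2 → C:1 H:2
  CH(CH2CH2CH3) → C:4 H:8
  CH(C2H5) → C:3 H:6
  CH3 → C:1 H:3
Element totals:
  C: 12
  H: 24
  O: 1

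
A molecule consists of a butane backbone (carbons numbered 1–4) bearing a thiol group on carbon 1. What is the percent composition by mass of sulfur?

Atom tally by fragment:
  HSCH2 → C:1 H:3 S:1
  CH2 → C:1 H:2
  CH2 → C:1 H:2
  CH3 → C:1 H:3
Element totals:
  C: 4
  H: 10
  S: 1
Molecular formula: C4H10S.
Molar mass = 90.184 g/mol.
Mass from S: 1 × 32.06 = 32.060 g/mol.
%S = 32.060 / 90.184 × 100 = 35.55%.

35.55%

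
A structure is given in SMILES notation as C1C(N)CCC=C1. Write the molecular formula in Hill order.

Atom tally by fragment:
  cyclohexene ring core → C:6 H:10
  (− 1 ring H displaced by substituents)
  + NH2 → N:1 H:2
Element totals:
  C: 6
  H: 11
  N: 1

C6H11N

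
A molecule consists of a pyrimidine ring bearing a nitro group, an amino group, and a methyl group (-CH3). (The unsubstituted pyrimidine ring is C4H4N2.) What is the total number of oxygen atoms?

2

Atom tally by fragment:
  pyrimidine ring core → C:4 H:4 N:2
  (− 3 ring H displaced by substituents)
  + NO2 → N:1 O:2
  + NH2 → N:1 H:2
  + CH3 → C:1 H:3
Element totals:
  C: 5
  H: 6
  N: 4
  O: 2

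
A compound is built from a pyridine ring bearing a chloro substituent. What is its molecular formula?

C5H4ClN

Atom tally by fragment:
  pyridine ring core → C:5 H:5 N:1
  (− 1 ring H displaced by substituents)
  + Cl → Cl:1
Element totals:
  C: 5
  H: 4
  Cl: 1
  N: 1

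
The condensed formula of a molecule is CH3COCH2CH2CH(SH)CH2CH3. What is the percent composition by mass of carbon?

57.49%

Atom tally by fragment:
  CH3COCH2 → C:3 H:5 O:1
  CH2 → C:1 H:2
  CH(SH) → C:1 H:2 S:1
  CH2 → C:1 H:2
  CH3 → C:1 H:3
Element totals:
  C: 7
  H: 14
  O: 1
  S: 1
Molecular formula: C7H14OS.
Molar mass = 146.248 g/mol.
Mass from C: 7 × 12.011 = 84.077 g/mol.
%C = 84.077 / 146.248 × 100 = 57.49%.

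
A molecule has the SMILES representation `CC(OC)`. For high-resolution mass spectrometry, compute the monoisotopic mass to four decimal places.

Atom tally by fragment:
  CH3 → C:1 H:3
  CH2OCH3 → C:2 H:5 O:1
Element totals:
  C: 3
  H: 8
  O: 1
Molecular formula: C3H8O.
  M = 3(12.0) + 8(1.007825) + 15.994915
    = 36.000000 + 8.062600 + 15.994915 = 60.057515

60.0575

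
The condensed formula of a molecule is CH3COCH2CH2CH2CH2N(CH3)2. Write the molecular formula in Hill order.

Atom tally by fragment:
  CH3COCH2 → C:3 H:5 O:1
  CH2 → C:1 H:2
  CH2 → C:1 H:2
  CH2N(CH3)2 → C:3 H:8 N:1
Element totals:
  C: 8
  H: 17
  N: 1
  O: 1

C8H17NO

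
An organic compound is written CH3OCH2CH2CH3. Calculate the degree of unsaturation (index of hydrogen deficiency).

0

Atom tally by fragment:
  CH3OCH2 → C:2 H:5 O:1
  CH2 → C:1 H:2
  CH3 → C:1 H:3
Element totals:
  C: 4
  H: 10
  O: 1
Molecular formula: C4H10O.
DoU = (2C + 2 + N − H − X) / 2 = (2·4 + 2 + 0 − 10 − 0) / 2 = 0.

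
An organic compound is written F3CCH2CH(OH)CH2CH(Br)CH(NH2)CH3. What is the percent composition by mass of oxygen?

Atom tally by fragment:
  F3CCH2 → C:2 H:2 F:3
  CH(OH) → C:1 H:2 O:1
  CH2 → C:1 H:2
  CH(Br) → C:1 H:1 Br:1
  CH(NH2) → C:1 H:3 N:1
  CH3 → C:1 H:3
Element totals:
  C: 7
  H: 13
  Br: 1
  F: 3
  N: 1
  O: 1
Molecular formula: C7H13BrF3NO.
Molar mass = 264.085 g/mol.
Mass from O: 1 × 15.999 = 15.999 g/mol.
%O = 15.999 / 264.085 × 100 = 6.06%.

6.06%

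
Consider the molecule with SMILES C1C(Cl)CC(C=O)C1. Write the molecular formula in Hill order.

C6H9ClO

Atom tally by fragment:
  cyclopentane ring core → C:5 H:10
  (− 2 ring H displaced by substituents)
  + Cl → Cl:1
  + CHO → C:1 H:1 O:1
Element totals:
  C: 6
  H: 9
  Cl: 1
  O: 1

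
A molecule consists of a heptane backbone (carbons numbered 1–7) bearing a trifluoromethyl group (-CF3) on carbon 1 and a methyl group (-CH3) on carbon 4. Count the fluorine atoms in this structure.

3

Atom tally by fragment:
  F3CCH2 → C:2 H:2 F:3
  CH2 → C:1 H:2
  CH2 → C:1 H:2
  CH(CH3) → C:2 H:4
  CH2 → C:1 H:2
  CH2 → C:1 H:2
  CH3 → C:1 H:3
Element totals:
  C: 9
  H: 17
  F: 3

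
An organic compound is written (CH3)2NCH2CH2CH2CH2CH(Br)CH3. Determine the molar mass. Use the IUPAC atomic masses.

208.14 g/mol

Element totals:
  C: 8
  H: 18
  Br: 1
  N: 1
Molecular formula: C8H18BrN.
  M = 8(12.011) + 18(1.008) + 79.904 + 14.007
    = 96.088 + 18.144 + 79.904 + 14.007 = 208.143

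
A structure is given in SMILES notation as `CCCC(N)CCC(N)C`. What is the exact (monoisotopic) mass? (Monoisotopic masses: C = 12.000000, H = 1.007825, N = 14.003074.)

Atom tally by fragment:
  CH3 → C:1 H:3
  CH2 → C:1 H:2
  CH2 → C:1 H:2
  CH(NH2) → C:1 H:3 N:1
  CH2 → C:1 H:2
  CH2 → C:1 H:2
  CH(NH2) → C:1 H:3 N:1
  CH3 → C:1 H:3
Element totals:
  C: 8
  H: 20
  N: 2
Molecular formula: C8H20N2.
  M = 8(12.0) + 20(1.007825) + 2(14.003074)
    = 96.000000 + 20.156500 + 28.006148 = 144.162648

144.1626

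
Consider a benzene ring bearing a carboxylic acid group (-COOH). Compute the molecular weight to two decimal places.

122.12 g/mol

Atom tally by fragment:
  benzene ring core → C:6 H:6
  (− 1 ring H displaced by substituents)
  + COOH → C:1 H:1 O:2
Element totals:
  C: 7
  H: 6
  O: 2
Molecular formula: C7H6O2.
  M = 7(12.011) + 6(1.008) + 2(15.999)
    = 84.077 + 6.048 + 31.998 = 122.123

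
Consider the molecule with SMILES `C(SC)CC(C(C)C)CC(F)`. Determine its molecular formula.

Atom tally by fragment:
  CH3SCH2 → C:2 H:5 S:1
  CH2 → C:1 H:2
  CH(CH(CH3)2) → C:4 H:8
  CH2 → C:1 H:2
  CH2F → C:1 H:2 F:1
Element totals:
  C: 9
  H: 19
  F: 1
  S: 1

C9H19FS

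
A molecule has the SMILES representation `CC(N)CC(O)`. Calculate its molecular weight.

89.14 g/mol

Atom tally by fragment:
  CH3 → C:1 H:3
  CH(NH2) → C:1 H:3 N:1
  CH2 → C:1 H:2
  CH2OH → C:1 H:3 O:1
Element totals:
  C: 4
  H: 11
  N: 1
  O: 1
Molecular formula: C4H11NO.
  M = 4(12.011) + 11(1.008) + 14.007 + 15.999
    = 48.044 + 11.088 + 14.007 + 15.999 = 89.138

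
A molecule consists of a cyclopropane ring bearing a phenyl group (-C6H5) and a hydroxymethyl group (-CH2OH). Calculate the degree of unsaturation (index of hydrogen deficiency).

5

Atom tally by fragment:
  cyclopropane ring core → C:3 H:6
  (− 2 ring H displaced by substituents)
  + C6H5 → C:6 H:5
  + CH2OH → C:1 H:3 O:1
Element totals:
  C: 10
  H: 12
  O: 1
Molecular formula: C10H12O.
DoU = (2C + 2 + N − H − X) / 2 = (2·10 + 2 + 0 − 12 − 0) / 2 = 5.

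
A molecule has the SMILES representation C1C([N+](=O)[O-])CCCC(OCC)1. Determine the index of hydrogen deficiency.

2

Atom tally by fragment:
  cyclohexane ring core → C:6 H:12
  (− 2 ring H displaced by substituents)
  + NO2 → N:1 O:2
  + OC2H5 → C:2 H:5 O:1
Element totals:
  C: 8
  H: 15
  N: 1
  O: 3
Molecular formula: C8H15NO3.
DoU = (2C + 2 + N − H − X) / 2 = (2·8 + 2 + 1 − 15 − 0) / 2 = 2.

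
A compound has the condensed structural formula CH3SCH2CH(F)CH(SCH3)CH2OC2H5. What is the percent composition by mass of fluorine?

8.95%

Atom tally by fragment:
  CH3SCH2 → C:2 H:5 S:1
  CH(F) → C:1 H:1 F:1
  CH(SCH3) → C:2 H:4 S:1
  CH2OC2H5 → C:3 H:7 O:1
Element totals:
  C: 8
  H: 17
  F: 1
  O: 1
  S: 2
Molecular formula: C8H17FOS2.
Molar mass = 212.341 g/mol.
Mass from F: 1 × 18.998 = 18.998 g/mol.
%F = 18.998 / 212.341 × 100 = 8.95%.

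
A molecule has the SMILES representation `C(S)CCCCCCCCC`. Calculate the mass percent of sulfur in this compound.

Atom tally by fragment:
  HSCH2 → C:1 H:3 S:1
  CH2 → C:1 H:2
  CH2 → C:1 H:2
  CH2 → C:1 H:2
  CH2 → C:1 H:2
  CH2 → C:1 H:2
  CH2 → C:1 H:2
  CH2 → C:1 H:2
  CH2 → C:1 H:2
  CH3 → C:1 H:3
Element totals:
  C: 10
  H: 22
  S: 1
Molecular formula: C10H22S.
Molar mass = 174.346 g/mol.
Mass from S: 1 × 32.06 = 32.060 g/mol.
%S = 32.060 / 174.346 × 100 = 18.39%.

18.39%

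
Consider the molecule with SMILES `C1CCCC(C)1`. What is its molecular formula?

Atom tally by fragment:
  cyclopentane ring core → C:5 H:10
  (− 1 ring H displaced by substituents)
  + CH3 → C:1 H:3
Element totals:
  C: 6
  H: 12

C6H12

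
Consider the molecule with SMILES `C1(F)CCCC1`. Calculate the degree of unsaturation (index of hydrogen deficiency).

1

Atom tally by fragment:
  cyclopentane ring core → C:5 H:10
  (− 1 ring H displaced by substituents)
  + F → F:1
Element totals:
  C: 5
  H: 9
  F: 1
Molecular formula: C5H9F.
DoU = (2C + 2 + N − H − X) / 2 = (2·5 + 2 + 0 − 9 − 1) / 2 = 1.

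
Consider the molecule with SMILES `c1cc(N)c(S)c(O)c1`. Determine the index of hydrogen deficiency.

Atom tally by fragment:
  benzene ring core → C:6 H:6
  (− 3 ring H displaced by substituents)
  + NH2 → N:1 H:2
  + SH → S:1 H:1
  + OH → O:1 H:1
Element totals:
  C: 6
  H: 7
  N: 1
  O: 1
  S: 1
Molecular formula: C6H7NOS.
DoU = (2C + 2 + N − H − X) / 2 = (2·6 + 2 + 1 − 7 − 0) / 2 = 4.

4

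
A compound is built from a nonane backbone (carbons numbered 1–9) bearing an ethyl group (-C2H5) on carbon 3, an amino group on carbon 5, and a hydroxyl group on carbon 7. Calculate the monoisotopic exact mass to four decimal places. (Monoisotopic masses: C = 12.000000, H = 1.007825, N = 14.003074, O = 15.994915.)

187.1936

Atom tally by fragment:
  CH3 → C:1 H:3
  CH2 → C:1 H:2
  CH(C2H5) → C:3 H:6
  CH2 → C:1 H:2
  CH(NH2) → C:1 H:3 N:1
  CH2 → C:1 H:2
  CH(OH) → C:1 H:2 O:1
  CH2 → C:1 H:2
  CH3 → C:1 H:3
Element totals:
  C: 11
  H: 25
  N: 1
  O: 1
Molecular formula: C11H25NO.
  M = 11(12.0) + 25(1.007825) + 14.003074 + 15.994915
    = 132.000000 + 25.195625 + 14.003074 + 15.994915 = 187.193614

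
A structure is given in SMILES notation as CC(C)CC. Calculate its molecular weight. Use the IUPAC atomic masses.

72.15 g/mol

Atom tally by fragment:
  CH3 → C:1 H:3
  CH(CH3) → C:2 H:4
  CH2 → C:1 H:2
  CH3 → C:1 H:3
Element totals:
  C: 5
  H: 12
Molecular formula: C5H12.
  M = 5(12.011) + 12(1.008)
    = 60.055 + 12.096 = 72.151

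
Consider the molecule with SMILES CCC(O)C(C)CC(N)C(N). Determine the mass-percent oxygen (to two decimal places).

Atom tally by fragment:
  CH3 → C:1 H:3
  CH2 → C:1 H:2
  CH(OH) → C:1 H:2 O:1
  CH(CH3) → C:2 H:4
  CH2 → C:1 H:2
  CH(NH2) → C:1 H:3 N:1
  CH2NH2 → C:1 H:4 N:1
Element totals:
  C: 8
  H: 20
  N: 2
  O: 1
Molecular formula: C8H20N2O.
Molar mass = 160.261 g/mol.
Mass from O: 1 × 15.999 = 15.999 g/mol.
%O = 15.999 / 160.261 × 100 = 9.98%.

9.98%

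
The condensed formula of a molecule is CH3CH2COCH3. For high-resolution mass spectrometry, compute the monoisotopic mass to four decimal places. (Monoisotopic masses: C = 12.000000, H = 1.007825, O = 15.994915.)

Element totals:
  C: 4
  H: 8
  O: 1
Molecular formula: C4H8O.
  M = 4(12.0) + 8(1.007825) + 15.994915
    = 48.000000 + 8.062600 + 15.994915 = 72.057515

72.0575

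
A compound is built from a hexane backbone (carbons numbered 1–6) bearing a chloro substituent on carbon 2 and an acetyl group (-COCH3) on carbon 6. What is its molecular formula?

Atom tally by fragment:
  CH3 → C:1 H:3
  CH(Cl) → C:1 H:1 Cl:1
  CH2 → C:1 H:2
  CH2 → C:1 H:2
  CH2 → C:1 H:2
  CH2COCH3 → C:3 H:5 O:1
Element totals:
  C: 8
  H: 15
  Cl: 1
  O: 1

C8H15ClO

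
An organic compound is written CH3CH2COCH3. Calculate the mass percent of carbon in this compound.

66.63%

Element totals:
  C: 4
  H: 8
  O: 1
Molecular formula: C4H8O.
Molar mass = 72.107 g/mol.
Mass from C: 4 × 12.011 = 48.044 g/mol.
%C = 48.044 / 72.107 × 100 = 66.63%.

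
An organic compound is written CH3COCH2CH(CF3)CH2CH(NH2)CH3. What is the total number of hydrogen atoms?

Element totals:
  C: 8
  H: 14
  F: 3
  N: 1
  O: 1

14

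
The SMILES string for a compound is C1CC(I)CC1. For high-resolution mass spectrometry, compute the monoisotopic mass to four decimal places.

195.9749

Atom tally by fragment:
  cyclopentane ring core → C:5 H:10
  (− 1 ring H displaced by substituents)
  + I → I:1
Element totals:
  C: 5
  H: 9
  I: 1
Molecular formula: C5H9I.
  M = 5(12.0) + 9(1.007825) + 126.904472
    = 60.000000 + 9.070425 + 126.904472 = 195.974897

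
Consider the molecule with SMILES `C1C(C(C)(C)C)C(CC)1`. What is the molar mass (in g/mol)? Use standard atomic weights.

Atom tally by fragment:
  cyclopropane ring core → C:3 H:6
  (− 2 ring H displaced by substituents)
  + C(CH3)3 → C:4 H:9
  + C2H5 → C:2 H:5
Element totals:
  C: 9
  H: 18
Molecular formula: C9H18.
  M = 9(12.011) + 18(1.008)
    = 108.099 + 18.144 = 126.243

126.24 g/mol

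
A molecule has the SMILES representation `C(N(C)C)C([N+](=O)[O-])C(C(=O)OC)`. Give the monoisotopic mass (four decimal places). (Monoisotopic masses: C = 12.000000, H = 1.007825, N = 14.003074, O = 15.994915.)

Atom tally by fragment:
  (CH3)2NCH2 → C:3 H:8 N:1
  CH(NO2) → C:1 H:1 N:1 O:2
  CH2COOCH3 → C:3 H:5 O:2
Element totals:
  C: 7
  H: 14
  N: 2
  O: 4
Molecular formula: C7H14N2O4.
  M = 7(12.0) + 14(1.007825) + 2(14.003074) + 4(15.994915)
    = 84.000000 + 14.109550 + 28.006148 + 63.979660 = 190.095358

190.0954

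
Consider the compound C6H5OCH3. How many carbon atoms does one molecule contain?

Element totals:
  C: 7
  H: 8
  O: 1

7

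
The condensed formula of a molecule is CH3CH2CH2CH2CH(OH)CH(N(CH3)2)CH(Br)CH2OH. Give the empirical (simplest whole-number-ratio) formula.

C10H22BrNO2

Atom tally by fragment:
  CH3 → C:1 H:3
  CH2 → C:1 H:2
  CH2 → C:1 H:2
  CH2 → C:1 H:2
  CH(OH) → C:1 H:2 O:1
  CH(N(CH3)2) → C:3 H:7 N:1
  CH(Br) → C:1 H:1 Br:1
  CH2OH → C:1 H:3 O:1
Element totals:
  C: 10
  H: 22
  Br: 1
  N: 1
  O: 2
Molecular formula: C10H22BrNO2.
gcd of subscripts (1, 10, 22, 1, 2) = 1, so the empirical formula equals the molecular formula.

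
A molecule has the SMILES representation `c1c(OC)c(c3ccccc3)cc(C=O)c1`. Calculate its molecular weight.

Atom tally by fragment:
  benzene ring core → C:6 H:6
  (− 3 ring H displaced by substituents)
  + OCH3 → C:1 H:3 O:1
  + C6H5 → C:6 H:5
  + CHO → C:1 H:1 O:1
Element totals:
  C: 14
  H: 12
  O: 2
Molecular formula: C14H12O2.
  M = 14(12.011) + 12(1.008) + 2(15.999)
    = 168.154 + 12.096 + 31.998 = 212.248

212.25 g/mol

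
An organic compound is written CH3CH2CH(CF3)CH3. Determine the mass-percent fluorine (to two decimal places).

45.19%

Element totals:
  C: 5
  H: 9
  F: 3
Molecular formula: C5H9F3.
Molar mass = 126.121 g/mol.
Mass from F: 3 × 18.998 = 56.994 g/mol.
%F = 56.994 / 126.121 × 100 = 45.19%.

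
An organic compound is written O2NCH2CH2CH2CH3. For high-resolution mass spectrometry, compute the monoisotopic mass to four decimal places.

103.0633

Element totals:
  C: 4
  H: 9
  N: 1
  O: 2
Molecular formula: C4H9NO2.
  M = 4(12.0) + 9(1.007825) + 14.003074 + 2(15.994915)
    = 48.000000 + 9.070425 + 14.003074 + 31.989830 = 103.063329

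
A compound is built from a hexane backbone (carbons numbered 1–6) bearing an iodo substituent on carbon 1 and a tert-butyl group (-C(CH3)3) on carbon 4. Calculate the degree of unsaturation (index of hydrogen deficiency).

Atom tally by fragment:
  ICH2 → C:1 H:2 I:1
  CH2 → C:1 H:2
  CH2 → C:1 H:2
  CH(C(CH3)3) → C:5 H:10
  CH2 → C:1 H:2
  CH3 → C:1 H:3
Element totals:
  C: 10
  H: 21
  I: 1
Molecular formula: C10H21I.
DoU = (2C + 2 + N − H − X) / 2 = (2·10 + 2 + 0 − 21 − 1) / 2 = 0.

0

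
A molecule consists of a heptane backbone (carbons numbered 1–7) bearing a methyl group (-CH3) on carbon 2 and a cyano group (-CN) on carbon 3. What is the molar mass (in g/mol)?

139.24 g/mol

Atom tally by fragment:
  CH3 → C:1 H:3
  CH(CH3) → C:2 H:4
  CH(CN) → C:2 H:1 N:1
  CH2 → C:1 H:2
  CH2 → C:1 H:2
  CH2 → C:1 H:2
  CH3 → C:1 H:3
Element totals:
  C: 9
  H: 17
  N: 1
Molecular formula: C9H17N.
  M = 9(12.011) + 17(1.008) + 14.007
    = 108.099 + 17.136 + 14.007 = 139.242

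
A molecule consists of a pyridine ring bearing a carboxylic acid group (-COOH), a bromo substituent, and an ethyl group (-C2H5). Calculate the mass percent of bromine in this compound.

34.73%

Atom tally by fragment:
  pyridine ring core → C:5 H:5 N:1
  (− 3 ring H displaced by substituents)
  + COOH → C:1 H:1 O:2
  + Br → Br:1
  + C2H5 → C:2 H:5
Element totals:
  C: 8
  H: 8
  Br: 1
  N: 1
  O: 2
Molecular formula: C8H8BrNO2.
Molar mass = 230.061 g/mol.
Mass from Br: 1 × 79.904 = 79.904 g/mol.
%Br = 79.904 / 230.061 × 100 = 34.73%.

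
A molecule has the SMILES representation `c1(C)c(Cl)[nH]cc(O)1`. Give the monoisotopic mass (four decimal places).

Atom tally by fragment:
  pyrrole ring core → C:4 H:5 N:1
  (− 3 ring H displaced by substituents)
  + CH3 → C:1 H:3
  + Cl → Cl:1
  + OH → O:1 H:1
Element totals:
  C: 5
  H: 6
  Cl: 1
  N: 1
  O: 1
Molecular formula: C5H6ClNO.
  M = 5(12.0) + 6(1.007825) + 34.968853 + 14.003074 + 15.994915
    = 60.000000 + 6.046950 + 34.968853 + 14.003074 + 15.994915 = 131.013792

131.0138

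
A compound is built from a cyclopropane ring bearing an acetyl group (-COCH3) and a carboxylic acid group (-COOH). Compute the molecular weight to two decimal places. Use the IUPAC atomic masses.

128.13 g/mol

Atom tally by fragment:
  cyclopropane ring core → C:3 H:6
  (− 2 ring H displaced by substituents)
  + COCH3 → C:2 H:3 O:1
  + COOH → C:1 H:1 O:2
Element totals:
  C: 6
  H: 8
  O: 3
Molecular formula: C6H8O3.
  M = 6(12.011) + 8(1.008) + 3(15.999)
    = 72.066 + 8.064 + 47.997 = 128.127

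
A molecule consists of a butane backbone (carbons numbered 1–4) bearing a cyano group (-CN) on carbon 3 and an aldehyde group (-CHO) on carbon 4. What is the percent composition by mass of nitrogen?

12.60%

Atom tally by fragment:
  CH3 → C:1 H:3
  CH2 → C:1 H:2
  CH(CN) → C:2 H:1 N:1
  CH2CHO → C:2 H:3 O:1
Element totals:
  C: 6
  H: 9
  N: 1
  O: 1
Molecular formula: C6H9NO.
Molar mass = 111.144 g/mol.
Mass from N: 1 × 14.007 = 14.007 g/mol.
%N = 14.007 / 111.144 × 100 = 12.60%.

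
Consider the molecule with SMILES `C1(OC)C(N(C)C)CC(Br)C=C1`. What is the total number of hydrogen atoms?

16

Atom tally by fragment:
  cyclohexene ring core → C:6 H:10
  (− 3 ring H displaced by substituents)
  + OCH3 → C:1 H:3 O:1
  + N(CH3)2 → N:1 C:2 H:6
  + Br → Br:1
Element totals:
  C: 9
  H: 16
  Br: 1
  N: 1
  O: 1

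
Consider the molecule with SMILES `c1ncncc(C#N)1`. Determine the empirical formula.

Atom tally by fragment:
  pyrimidine ring core → C:4 H:4 N:2
  (− 1 ring H displaced by substituents)
  + CN → C:1 N:1
Element totals:
  C: 5
  H: 3
  N: 3
Molecular formula: C5H3N3.
gcd of subscripts (5, 3, 3) = 1, so the empirical formula equals the molecular formula.

C5H3N3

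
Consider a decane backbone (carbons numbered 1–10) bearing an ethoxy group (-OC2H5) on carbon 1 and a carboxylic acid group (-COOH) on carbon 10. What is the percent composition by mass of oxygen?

20.84%

Atom tally by fragment:
  C2H5OCH2 → C:3 H:7 O:1
  CH2 → C:1 H:2
  CH2 → C:1 H:2
  CH2 → C:1 H:2
  CH2 → C:1 H:2
  CH2 → C:1 H:2
  CH2 → C:1 H:2
  CH2 → C:1 H:2
  CH2 → C:1 H:2
  CH2COOH → C:2 H:3 O:2
Element totals:
  C: 13
  H: 26
  O: 3
Molecular formula: C13H26O3.
Molar mass = 230.348 g/mol.
Mass from O: 3 × 15.999 = 47.997 g/mol.
%O = 47.997 / 230.348 × 100 = 20.84%.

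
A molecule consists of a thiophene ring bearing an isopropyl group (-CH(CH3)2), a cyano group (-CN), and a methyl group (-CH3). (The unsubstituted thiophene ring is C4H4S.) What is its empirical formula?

Atom tally by fragment:
  thiophene ring core → C:4 H:4 S:1
  (− 3 ring H displaced by substituents)
  + CH(CH3)2 → C:3 H:7
  + CN → C:1 N:1
  + CH3 → C:1 H:3
Element totals:
  C: 9
  H: 11
  N: 1
  S: 1
Molecular formula: C9H11NS.
gcd of subscripts (9, 11, 1, 1) = 1, so the empirical formula equals the molecular formula.

C9H11NS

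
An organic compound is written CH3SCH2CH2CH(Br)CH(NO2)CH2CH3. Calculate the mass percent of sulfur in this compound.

12.52%

Element totals:
  C: 7
  H: 14
  Br: 1
  N: 1
  O: 2
  S: 1
Molecular formula: C7H14BrNO2S.
Molar mass = 256.158 g/mol.
Mass from S: 1 × 32.06 = 32.060 g/mol.
%S = 32.060 / 256.158 × 100 = 12.52%.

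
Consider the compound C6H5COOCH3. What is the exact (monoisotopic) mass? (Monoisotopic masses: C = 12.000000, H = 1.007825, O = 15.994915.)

Atom tally by fragment:
  benzene ring core → C:6 H:6
  (− 1 ring H displaced by substituents)
  + COOCH3 → C:2 H:3 O:2
Element totals:
  C: 8
  H: 8
  O: 2
Molecular formula: C8H8O2.
  M = 8(12.0) + 8(1.007825) + 2(15.994915)
    = 96.000000 + 8.062600 + 31.989830 = 136.052430

136.0524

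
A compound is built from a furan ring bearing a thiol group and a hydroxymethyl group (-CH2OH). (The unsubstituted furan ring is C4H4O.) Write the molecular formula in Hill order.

Atom tally by fragment:
  furan ring core → C:4 H:4 O:1
  (− 2 ring H displaced by substituents)
  + SH → S:1 H:1
  + CH2OH → C:1 H:3 O:1
Element totals:
  C: 5
  H: 6
  O: 2
  S: 1

C5H6O2S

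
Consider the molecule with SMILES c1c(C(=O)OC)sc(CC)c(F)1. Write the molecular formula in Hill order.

C8H9FO2S

Atom tally by fragment:
  thiophene ring core → C:4 H:4 S:1
  (− 3 ring H displaced by substituents)
  + COOCH3 → C:2 H:3 O:2
  + C2H5 → C:2 H:5
  + F → F:1
Element totals:
  C: 8
  H: 9
  F: 1
  O: 2
  S: 1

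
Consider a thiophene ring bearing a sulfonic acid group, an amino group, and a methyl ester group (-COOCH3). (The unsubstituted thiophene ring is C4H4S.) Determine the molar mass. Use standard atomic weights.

237.24 g/mol

Atom tally by fragment:
  thiophene ring core → C:4 H:4 S:1
  (− 3 ring H displaced by substituents)
  + SO3H → S:1 O:3 H:1
  + NH2 → N:1 H:2
  + COOCH3 → C:2 H:3 O:2
Element totals:
  C: 6
  H: 7
  N: 1
  O: 5
  S: 2
Molecular formula: C6H7NO5S2.
  M = 6(12.011) + 7(1.008) + 14.007 + 5(15.999) + 2(32.06)
    = 72.066 + 7.056 + 14.007 + 79.995 + 64.120 = 237.244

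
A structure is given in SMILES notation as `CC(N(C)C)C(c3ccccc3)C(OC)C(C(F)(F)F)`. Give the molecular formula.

Atom tally by fragment:
  CH3 → C:1 H:3
  CH(N(CH3)2) → C:3 H:7 N:1
  CH(C6H5) → C:7 H:6
  CH(OCH3) → C:2 H:4 O:1
  CH2CF3 → C:2 H:2 F:3
Element totals:
  C: 15
  H: 22
  F: 3
  N: 1
  O: 1

C15H22F3NO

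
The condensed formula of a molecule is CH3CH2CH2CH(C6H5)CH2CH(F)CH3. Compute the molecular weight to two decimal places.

194.29 g/mol

Element totals:
  C: 13
  H: 19
  F: 1
Molecular formula: C13H19F.
  M = 13(12.011) + 19(1.008) + 18.998
    = 156.143 + 19.152 + 18.998 = 194.293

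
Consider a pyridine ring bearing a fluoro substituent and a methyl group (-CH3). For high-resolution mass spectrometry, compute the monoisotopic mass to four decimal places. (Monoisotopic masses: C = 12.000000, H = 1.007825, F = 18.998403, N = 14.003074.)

Atom tally by fragment:
  pyridine ring core → C:5 H:5 N:1
  (− 2 ring H displaced by substituents)
  + F → F:1
  + CH3 → C:1 H:3
Element totals:
  C: 6
  H: 6
  F: 1
  N: 1
Molecular formula: C6H6FN.
  M = 6(12.0) + 6(1.007825) + 18.998403 + 14.003074
    = 72.000000 + 6.046950 + 18.998403 + 14.003074 = 111.048427

111.0484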